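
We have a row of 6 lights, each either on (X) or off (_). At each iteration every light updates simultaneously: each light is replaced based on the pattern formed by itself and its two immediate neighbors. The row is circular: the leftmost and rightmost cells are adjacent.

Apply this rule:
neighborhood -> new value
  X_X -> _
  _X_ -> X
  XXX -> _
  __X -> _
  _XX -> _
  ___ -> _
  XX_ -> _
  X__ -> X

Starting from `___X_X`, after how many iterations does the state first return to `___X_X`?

iteration 1: X__X_X
iteration 2: _X_X__
iteration 3: _X_XX_
iteration 4: _X___X
iteration 5: _XX__X
iteration 6: ___X_X

6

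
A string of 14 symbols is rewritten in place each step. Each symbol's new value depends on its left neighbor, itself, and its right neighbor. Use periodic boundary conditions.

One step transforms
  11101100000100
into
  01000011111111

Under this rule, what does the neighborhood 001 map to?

1

At position 10 the neighborhood is 001; the next row has 1 there.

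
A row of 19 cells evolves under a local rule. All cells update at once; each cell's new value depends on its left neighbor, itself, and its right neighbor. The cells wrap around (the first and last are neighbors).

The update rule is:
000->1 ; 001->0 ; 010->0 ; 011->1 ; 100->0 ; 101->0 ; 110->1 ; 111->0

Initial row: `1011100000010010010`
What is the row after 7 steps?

step 1: 0010101111000000000
step 2: 1000001001011111111
step 3: 1011100000010000000
step 4: 0010101111000111110
step 5: 1000001001010100010
step 6: 0011100000000001000
step 7: 1010101111111100011

1010101111111100011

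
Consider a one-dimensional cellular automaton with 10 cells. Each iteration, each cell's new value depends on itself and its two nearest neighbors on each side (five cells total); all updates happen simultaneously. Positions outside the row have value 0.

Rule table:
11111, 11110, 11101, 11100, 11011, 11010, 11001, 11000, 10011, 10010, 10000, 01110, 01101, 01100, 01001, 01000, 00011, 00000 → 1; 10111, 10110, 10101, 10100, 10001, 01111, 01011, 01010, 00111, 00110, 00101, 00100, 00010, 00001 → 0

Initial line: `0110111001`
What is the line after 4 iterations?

0000011101

1011011110
0001100111
1010111011
0000011101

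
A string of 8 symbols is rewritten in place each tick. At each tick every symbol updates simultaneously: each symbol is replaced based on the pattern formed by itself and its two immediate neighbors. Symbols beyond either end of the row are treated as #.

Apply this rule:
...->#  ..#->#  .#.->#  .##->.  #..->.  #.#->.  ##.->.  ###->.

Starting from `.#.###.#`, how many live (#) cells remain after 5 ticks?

.#......
.#.#####
.#......  (repeats tick 1; period 2)
tick 5: .#......
count of #: 1

1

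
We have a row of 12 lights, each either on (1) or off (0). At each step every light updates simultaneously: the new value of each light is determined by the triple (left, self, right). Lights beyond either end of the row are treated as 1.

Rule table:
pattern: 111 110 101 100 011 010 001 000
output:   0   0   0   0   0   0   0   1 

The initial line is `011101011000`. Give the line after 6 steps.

011111111000

000000000010
011111111000
000000000010  (repeats step 1; period 2)
step 6: 011111111000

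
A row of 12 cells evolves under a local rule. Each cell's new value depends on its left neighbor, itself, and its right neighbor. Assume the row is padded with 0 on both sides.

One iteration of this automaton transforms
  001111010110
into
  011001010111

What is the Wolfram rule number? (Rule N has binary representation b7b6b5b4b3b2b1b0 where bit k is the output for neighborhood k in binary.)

position 3: 111 → 0  (bit 7 = 0)
position 5: 110 → 1  (bit 6 = 1)
position 6: 101 → 0  (bit 5 = 0)
position 11: 100 → 1  (bit 4 = 1)
position 2: 011 → 1  (bit 3 = 1)
position 7: 010 → 1  (bit 2 = 1)
position 1: 001 → 1  (bit 1 = 1)
position 0: 000 → 0  (bit 0 = 0)
bits b7..b0 = 01011110 = 94

94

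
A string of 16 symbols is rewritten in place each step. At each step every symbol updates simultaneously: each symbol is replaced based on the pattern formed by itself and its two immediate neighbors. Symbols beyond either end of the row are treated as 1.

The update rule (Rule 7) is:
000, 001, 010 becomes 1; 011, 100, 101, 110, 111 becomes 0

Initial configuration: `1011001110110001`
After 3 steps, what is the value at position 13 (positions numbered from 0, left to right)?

0000010000000110
0111110111111000
0000000000000011
position 13 holds 0

0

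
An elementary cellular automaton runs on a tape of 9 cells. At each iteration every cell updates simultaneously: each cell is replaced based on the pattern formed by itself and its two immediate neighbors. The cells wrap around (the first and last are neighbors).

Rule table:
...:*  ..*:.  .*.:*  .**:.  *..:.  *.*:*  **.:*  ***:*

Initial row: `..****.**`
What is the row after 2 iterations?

...****.*
.*..*****

.*..*****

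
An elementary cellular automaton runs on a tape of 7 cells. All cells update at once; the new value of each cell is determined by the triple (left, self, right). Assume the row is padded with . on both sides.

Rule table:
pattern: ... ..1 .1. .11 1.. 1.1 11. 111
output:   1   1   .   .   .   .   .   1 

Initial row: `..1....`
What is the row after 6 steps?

..1....

11..111
...1.1.
111....
.1..111
1..1.1.
..1....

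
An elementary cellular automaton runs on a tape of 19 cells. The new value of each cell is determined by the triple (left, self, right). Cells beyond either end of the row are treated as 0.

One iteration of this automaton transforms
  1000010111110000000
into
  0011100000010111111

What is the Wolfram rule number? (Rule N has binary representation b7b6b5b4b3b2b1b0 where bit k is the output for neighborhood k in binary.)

position 8: 111 → 0  (bit 7 = 0)
position 11: 110 → 1  (bit 6 = 1)
position 6: 101 → 0  (bit 5 = 0)
position 1: 100 → 0  (bit 4 = 0)
position 7: 011 → 0  (bit 3 = 0)
position 0: 010 → 0  (bit 2 = 0)
position 4: 001 → 1  (bit 1 = 1)
position 2: 000 → 1  (bit 0 = 1)
bits b7..b0 = 01000011 = 67

67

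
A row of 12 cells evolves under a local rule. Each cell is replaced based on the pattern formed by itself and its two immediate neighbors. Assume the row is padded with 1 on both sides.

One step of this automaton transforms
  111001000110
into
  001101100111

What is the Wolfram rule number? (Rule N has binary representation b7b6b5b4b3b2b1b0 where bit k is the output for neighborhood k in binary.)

position 0: 111 → 0  (bit 7 = 0)
position 2: 110 → 1  (bit 6 = 1)
position 11: 101 → 1  (bit 5 = 1)
position 3: 100 → 1  (bit 4 = 1)
position 9: 011 → 1  (bit 3 = 1)
position 5: 010 → 1  (bit 2 = 1)
position 4: 001 → 0  (bit 1 = 0)
position 7: 000 → 0  (bit 0 = 0)
bits b7..b0 = 01111100 = 124

124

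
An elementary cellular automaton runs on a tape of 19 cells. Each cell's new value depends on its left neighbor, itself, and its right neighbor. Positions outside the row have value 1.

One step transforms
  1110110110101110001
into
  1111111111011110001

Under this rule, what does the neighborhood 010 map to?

At position 10 the neighborhood is 010; the next row has 0 there.

0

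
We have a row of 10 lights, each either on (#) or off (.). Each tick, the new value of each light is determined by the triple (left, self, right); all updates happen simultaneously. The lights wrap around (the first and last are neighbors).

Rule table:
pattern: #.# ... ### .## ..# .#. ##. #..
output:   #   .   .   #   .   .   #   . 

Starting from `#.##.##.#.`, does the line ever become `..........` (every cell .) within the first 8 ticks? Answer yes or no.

tick 1: .#######.#
tick 2: ##.....##.
tick 3: ##.....###
tick 4: .#.....#..
tick 5: ..........
all cells are . at tick 5

yes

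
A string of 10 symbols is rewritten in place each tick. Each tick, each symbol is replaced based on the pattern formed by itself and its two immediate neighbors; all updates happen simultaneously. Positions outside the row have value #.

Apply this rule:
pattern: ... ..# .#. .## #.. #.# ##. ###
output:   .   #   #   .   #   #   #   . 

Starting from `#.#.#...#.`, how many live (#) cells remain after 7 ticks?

######.###
.....##...
#...#.##.#
##.###.##.
.##..##.##
#.###.##..
##..##.###
count of #: 7

7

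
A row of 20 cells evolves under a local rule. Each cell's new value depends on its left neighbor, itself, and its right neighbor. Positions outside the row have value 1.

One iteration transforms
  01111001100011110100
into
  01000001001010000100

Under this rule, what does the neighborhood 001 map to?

At position 6 the neighborhood is 001; the next row has 0 there.

0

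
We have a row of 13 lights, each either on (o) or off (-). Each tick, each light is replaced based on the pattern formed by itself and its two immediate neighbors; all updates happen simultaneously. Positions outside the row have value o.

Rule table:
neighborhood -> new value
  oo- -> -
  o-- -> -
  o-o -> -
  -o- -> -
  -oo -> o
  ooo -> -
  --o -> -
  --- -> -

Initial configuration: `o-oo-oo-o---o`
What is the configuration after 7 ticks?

tick 1: --o--o------o
tick 2: ------------o
tick 3: ------------o  (fixed point — unchanged through tick 7)

------------o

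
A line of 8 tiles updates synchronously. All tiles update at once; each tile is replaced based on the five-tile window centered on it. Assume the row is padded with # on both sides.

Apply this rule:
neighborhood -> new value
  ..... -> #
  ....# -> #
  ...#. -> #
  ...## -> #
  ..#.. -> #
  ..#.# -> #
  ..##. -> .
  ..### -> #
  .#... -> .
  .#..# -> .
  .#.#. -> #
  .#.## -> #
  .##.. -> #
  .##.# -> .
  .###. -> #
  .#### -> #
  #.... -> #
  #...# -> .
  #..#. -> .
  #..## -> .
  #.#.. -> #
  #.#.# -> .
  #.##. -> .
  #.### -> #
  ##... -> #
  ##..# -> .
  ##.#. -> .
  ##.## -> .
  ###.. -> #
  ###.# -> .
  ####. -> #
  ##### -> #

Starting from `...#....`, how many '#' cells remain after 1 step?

6

step 1: #.##.###
count of #: 6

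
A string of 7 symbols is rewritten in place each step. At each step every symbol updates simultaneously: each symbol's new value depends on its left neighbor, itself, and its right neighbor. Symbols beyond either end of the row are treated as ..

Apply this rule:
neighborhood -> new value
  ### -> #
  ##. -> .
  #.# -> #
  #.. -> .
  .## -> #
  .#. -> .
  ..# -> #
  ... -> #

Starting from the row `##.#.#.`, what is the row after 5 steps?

#.#.#..
.#.#..#
#.#..#.
.#..#..
#..#..#

#..#..#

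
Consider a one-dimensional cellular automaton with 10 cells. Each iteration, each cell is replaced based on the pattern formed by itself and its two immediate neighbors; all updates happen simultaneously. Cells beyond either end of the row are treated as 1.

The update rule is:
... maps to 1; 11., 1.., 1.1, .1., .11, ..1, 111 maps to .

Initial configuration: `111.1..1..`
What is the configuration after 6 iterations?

.11111111.

..........
.11111111.
..........  (repeats iteration 1; period 2)
iteration 6: .11111111.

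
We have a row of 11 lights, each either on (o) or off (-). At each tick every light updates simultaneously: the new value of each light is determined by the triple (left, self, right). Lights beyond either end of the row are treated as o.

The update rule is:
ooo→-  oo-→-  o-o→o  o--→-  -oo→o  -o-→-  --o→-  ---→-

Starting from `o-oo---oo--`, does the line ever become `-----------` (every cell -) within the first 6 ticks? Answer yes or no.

yes

-oo----o---
oo---------
-----------
all cells are - at tick 3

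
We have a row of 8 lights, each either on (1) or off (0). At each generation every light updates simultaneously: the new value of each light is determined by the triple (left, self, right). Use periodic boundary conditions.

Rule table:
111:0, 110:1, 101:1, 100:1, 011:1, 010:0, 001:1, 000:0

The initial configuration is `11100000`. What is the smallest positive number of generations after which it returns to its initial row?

6

10110001
11111011
00001110
00011011
10111111
11100000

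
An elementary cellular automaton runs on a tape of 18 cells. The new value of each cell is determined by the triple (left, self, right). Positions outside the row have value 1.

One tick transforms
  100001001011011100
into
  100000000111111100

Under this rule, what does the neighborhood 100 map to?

At position 1 the neighborhood is 100; the next row has 0 there.

0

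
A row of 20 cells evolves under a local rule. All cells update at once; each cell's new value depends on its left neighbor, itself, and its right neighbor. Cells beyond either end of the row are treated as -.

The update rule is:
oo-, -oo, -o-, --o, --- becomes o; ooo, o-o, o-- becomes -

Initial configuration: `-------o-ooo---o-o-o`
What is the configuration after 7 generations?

o-o-o-oo-o-o-o-o-o-o

generation 1: oooooooo-o-o-ooo-o-o
generation 2: o------o-o-o-o-o-o-o
generation 3: o-oooooo-o-o-o-o-o-o
generation 4: o-o----o-o-o-o-o-o-o
generation 5: o-o-oooo-o-o-o-o-o-o
generation 6: o-o-o--o-o-o-o-o-o-o
generation 7: o-o-o-oo-o-o-o-o-o-o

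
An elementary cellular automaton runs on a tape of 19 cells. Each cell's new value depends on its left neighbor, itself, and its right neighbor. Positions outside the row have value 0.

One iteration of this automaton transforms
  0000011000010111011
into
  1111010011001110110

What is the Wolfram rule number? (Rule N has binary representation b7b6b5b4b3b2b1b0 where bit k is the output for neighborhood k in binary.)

169

position 14: 111 → 1  (bit 7 = 1)
position 6: 110 → 0  (bit 6 = 0)
position 12: 101 → 1  (bit 5 = 1)
position 7: 100 → 0  (bit 4 = 0)
position 5: 011 → 1  (bit 3 = 1)
position 11: 010 → 0  (bit 2 = 0)
position 4: 001 → 0  (bit 1 = 0)
position 0: 000 → 1  (bit 0 = 1)
bits b7..b0 = 10101001 = 169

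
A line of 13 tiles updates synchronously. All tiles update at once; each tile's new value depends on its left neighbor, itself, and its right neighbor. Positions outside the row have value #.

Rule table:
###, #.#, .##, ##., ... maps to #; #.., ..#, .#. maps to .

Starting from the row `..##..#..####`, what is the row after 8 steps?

..##.....####
..##.###.####
..###########
..###########  (fixed point — unchanged through step 8)

..###########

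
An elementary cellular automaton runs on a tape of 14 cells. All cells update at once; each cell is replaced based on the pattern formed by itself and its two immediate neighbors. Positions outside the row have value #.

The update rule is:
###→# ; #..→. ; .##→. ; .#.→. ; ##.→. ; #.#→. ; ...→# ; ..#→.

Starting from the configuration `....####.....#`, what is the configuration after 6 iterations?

iteration 1: .##..##..###..
iteration 2: ..........#...
iteration 3: .########...#.
iteration 4: ..######..#...
iteration 5: ...####.....#.
iteration 6: .#..##..###...

.#..##..###...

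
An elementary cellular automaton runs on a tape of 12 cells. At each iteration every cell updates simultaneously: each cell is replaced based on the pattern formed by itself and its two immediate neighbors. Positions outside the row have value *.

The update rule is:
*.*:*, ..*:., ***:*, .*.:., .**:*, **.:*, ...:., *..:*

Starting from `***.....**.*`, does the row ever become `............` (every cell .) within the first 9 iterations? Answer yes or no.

no

****....****
*****...****
******..****
*******.****
************
************  (fixed point — unchanged through iteration 9)
iteration 9 is ************, still not uniform .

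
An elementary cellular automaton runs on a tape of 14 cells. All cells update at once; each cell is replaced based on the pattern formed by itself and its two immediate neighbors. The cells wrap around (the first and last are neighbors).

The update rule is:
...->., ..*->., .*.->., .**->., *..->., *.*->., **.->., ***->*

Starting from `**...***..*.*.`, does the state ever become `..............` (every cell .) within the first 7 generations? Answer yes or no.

......*.......
..............
all cells are . at generation 2

yes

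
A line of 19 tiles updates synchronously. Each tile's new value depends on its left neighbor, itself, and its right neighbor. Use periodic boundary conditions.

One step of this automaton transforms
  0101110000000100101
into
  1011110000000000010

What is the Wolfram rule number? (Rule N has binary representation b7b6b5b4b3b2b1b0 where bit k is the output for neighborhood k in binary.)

232

position 4: 111 → 1  (bit 7 = 1)
position 5: 110 → 1  (bit 6 = 1)
position 0: 101 → 1  (bit 5 = 1)
position 6: 100 → 0  (bit 4 = 0)
position 3: 011 → 1  (bit 3 = 1)
position 1: 010 → 0  (bit 2 = 0)
position 12: 001 → 0  (bit 1 = 0)
position 7: 000 → 0  (bit 0 = 0)
bits b7..b0 = 11101000 = 232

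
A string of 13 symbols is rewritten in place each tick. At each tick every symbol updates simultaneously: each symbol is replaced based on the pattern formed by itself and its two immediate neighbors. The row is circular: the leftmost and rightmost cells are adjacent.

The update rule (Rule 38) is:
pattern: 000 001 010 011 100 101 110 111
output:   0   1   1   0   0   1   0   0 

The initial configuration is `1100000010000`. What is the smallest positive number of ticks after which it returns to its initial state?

tick 1: 0000000110001
tick 2: 0000001000011
tick 3: 0000011000100
tick 4: 0000100001100
tick 5: 0001100010000
tick 6: 0010000110000
tick 7: 0110001000000
tick 8: 1000011000000
tick 9: 1000100000001
tick 10: 0001100000010
tick 11: 0010000000110
tick 12: 0110000001000
tick 13: 1000000011000
tick 14: 1000000100001
tick 15: 0000001100010
tick 16: 0000010000110
tick 17: 0000110001000
tick 18: 0001000011000
tick 19: 0011000100000
tick 20: 0100001100000
tick 21: 1100010000000
tick 22: 0000110000001
tick 23: 0001000000011
tick 24: 0011000000100
tick 25: 0100000001100
tick 26: 1100000010000

26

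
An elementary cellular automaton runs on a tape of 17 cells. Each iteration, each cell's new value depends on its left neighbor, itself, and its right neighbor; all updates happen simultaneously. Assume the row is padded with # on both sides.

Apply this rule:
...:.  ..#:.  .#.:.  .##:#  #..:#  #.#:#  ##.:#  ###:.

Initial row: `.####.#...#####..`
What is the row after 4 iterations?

....#####.#..#.#.

iteration 1: ##..##.#..#...##.
iteration 2: .##.###.#..#..###
iteration 3: #####.##.#..#.#..
iteration 4: ....#####.#..#.#.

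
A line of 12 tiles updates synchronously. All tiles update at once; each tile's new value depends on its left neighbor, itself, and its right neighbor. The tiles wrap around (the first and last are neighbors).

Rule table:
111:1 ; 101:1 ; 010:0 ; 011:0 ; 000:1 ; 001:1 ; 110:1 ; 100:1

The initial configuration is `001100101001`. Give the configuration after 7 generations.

generation 1: 110111010110
generation 2: 011011101011
generation 3: 101101110101
generation 4: 110110111010
generation 5: 011011011101
generation 6: 101101101110
generation 7: 010110110111

010110110111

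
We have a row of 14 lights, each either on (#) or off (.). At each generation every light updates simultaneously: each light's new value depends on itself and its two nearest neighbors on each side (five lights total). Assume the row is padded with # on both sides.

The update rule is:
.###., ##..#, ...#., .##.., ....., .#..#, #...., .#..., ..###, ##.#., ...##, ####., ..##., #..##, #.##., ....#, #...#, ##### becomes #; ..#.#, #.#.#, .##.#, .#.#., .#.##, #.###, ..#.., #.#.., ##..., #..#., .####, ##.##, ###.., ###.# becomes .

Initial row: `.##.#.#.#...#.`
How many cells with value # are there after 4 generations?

.#.#.....###..
#...#######.##
..###.####....
####....#..###
count of #: 8

8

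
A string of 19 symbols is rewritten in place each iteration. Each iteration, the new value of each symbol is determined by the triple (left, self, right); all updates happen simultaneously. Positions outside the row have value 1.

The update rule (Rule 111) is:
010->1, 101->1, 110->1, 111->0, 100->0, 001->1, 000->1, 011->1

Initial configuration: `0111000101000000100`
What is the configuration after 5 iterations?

1101011111011111101
0111110001110000111
1100010111010111100
0101111101111100101
1111000111000101111

1111000111000101111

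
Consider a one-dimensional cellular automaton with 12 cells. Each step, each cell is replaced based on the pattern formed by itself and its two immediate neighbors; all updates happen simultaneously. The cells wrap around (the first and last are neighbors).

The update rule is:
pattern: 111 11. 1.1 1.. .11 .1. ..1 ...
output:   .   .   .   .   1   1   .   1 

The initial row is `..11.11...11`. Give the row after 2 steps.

..1..1..1.1.
1.1..1..1.1.

1.1..1..1.1.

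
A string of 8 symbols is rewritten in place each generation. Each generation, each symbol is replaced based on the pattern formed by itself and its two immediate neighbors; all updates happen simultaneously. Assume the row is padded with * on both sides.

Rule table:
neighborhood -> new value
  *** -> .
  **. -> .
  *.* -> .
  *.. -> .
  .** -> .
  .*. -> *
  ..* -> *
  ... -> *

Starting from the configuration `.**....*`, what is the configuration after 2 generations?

....***.
.***....

.***....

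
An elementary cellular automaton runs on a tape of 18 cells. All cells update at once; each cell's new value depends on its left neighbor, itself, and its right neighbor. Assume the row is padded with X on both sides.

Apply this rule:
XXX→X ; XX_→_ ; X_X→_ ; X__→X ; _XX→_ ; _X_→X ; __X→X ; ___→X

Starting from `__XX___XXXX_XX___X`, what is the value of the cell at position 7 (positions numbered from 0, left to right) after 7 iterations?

XX__XXX_XX____XXX_
X_XX_X____XXXX_X__
_____XXXXX_XX__XXX
XXXXX_XXX____XX_XX
XXXX___X_XXXX____X
XXX_XXXX__XX_XXXX_
XX___XX_XX____XX__
position 7 holds _

_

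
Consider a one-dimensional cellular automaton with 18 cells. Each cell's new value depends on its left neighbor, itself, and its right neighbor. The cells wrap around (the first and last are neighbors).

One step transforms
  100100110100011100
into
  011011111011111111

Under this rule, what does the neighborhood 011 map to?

At position 6 the neighborhood is 011; the next row has 1 there.

1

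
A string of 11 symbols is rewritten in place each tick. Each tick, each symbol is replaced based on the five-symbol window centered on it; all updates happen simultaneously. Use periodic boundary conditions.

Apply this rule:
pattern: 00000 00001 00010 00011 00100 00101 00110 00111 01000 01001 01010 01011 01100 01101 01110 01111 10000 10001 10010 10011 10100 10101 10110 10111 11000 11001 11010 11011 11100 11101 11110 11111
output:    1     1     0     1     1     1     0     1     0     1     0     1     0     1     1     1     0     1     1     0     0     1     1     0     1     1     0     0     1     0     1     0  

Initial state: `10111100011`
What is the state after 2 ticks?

00011111111
11111000011

11111000011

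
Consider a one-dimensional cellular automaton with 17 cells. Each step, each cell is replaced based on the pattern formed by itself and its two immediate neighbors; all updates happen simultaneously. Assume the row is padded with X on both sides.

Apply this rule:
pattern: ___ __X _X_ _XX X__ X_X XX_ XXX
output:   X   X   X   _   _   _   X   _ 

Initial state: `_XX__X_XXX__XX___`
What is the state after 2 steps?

_XX__X_XXX_X_X___

step 1: __X_XX___X_X_X_XX
step 2: _XX__X_XXX_X_X___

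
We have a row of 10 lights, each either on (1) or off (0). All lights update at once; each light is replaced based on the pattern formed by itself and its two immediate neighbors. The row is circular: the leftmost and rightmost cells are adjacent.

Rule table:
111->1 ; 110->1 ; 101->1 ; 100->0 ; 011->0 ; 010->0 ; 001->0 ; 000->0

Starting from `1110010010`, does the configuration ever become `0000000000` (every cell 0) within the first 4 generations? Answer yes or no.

yes

0110000001
1010000000
0100000000
0000000000
all cells are 0 at generation 4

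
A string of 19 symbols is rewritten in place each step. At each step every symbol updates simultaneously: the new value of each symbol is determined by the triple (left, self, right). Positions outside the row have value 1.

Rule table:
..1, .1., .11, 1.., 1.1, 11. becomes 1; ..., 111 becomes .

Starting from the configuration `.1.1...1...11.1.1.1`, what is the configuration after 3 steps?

1..11.111.11......1

step 1: 11111.111.111111111
step 2: ....111.111........
step 3: 1..11.111.11......1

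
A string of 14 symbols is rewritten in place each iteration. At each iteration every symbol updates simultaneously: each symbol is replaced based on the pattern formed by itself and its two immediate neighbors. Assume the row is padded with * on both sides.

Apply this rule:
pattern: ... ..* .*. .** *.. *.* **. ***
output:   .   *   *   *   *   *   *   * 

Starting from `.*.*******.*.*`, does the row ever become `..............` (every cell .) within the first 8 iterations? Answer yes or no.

no

**************
**************  (fixed point — unchanged through iteration 8)
iteration 8 is **************, still not uniform .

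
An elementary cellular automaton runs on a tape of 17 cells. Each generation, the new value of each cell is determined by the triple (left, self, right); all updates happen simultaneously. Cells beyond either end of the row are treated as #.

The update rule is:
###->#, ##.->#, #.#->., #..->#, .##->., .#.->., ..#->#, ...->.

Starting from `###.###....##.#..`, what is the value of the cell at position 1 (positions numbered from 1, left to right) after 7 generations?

#

###..###..#.#..##
#####.####...##.#
#####..####.#.#..
#######.###....##
#######..###..#.#
#########.####...
#########..####.#
position 1 holds #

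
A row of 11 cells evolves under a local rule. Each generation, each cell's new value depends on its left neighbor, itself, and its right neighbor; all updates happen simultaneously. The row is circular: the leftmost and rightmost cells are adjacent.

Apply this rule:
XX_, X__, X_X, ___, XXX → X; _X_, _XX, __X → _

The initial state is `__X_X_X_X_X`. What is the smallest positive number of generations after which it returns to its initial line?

X__X_X_X_X_
_X__X_X_X_X
X_X__X_X_X_
_X_X__X_X_X
X_X_X__X_X_
_X_X_X__X_X
X_X_X_X__X_
_X_X_X_X__X
X_X_X_X_X__
_X_X_X_X_X_
__X_X_X_X_X

11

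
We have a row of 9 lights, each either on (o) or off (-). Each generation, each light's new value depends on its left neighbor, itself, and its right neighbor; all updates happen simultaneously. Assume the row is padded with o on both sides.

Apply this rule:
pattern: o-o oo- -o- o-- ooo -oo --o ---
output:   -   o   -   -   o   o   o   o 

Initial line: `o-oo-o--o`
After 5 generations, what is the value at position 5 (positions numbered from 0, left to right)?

o

o-oo---oo
o-oo-oooo
o-oo-oooo  (fixed point — unchanged through generation 5)
position 5 holds o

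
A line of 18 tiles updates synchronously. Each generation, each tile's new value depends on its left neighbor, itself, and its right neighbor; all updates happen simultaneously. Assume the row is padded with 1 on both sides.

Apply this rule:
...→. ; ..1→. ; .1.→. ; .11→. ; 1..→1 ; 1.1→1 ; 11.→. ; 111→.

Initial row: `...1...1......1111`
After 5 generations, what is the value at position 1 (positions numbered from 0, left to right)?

.

1...1...1.........
.1...1...1........
1.1...1...1.......
.1.1...1...1......
1.1.1...1...1.....
position 1 holds .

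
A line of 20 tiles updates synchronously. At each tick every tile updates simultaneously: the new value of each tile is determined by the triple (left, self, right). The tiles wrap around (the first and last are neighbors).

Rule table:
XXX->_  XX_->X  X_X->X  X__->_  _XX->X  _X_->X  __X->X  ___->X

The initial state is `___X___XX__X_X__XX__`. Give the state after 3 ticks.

_XXX_X_XX_X_XX_XXX_X

XXXX_XXXX_XXXX_XXX_X
___XXX__XXX__XXX_XXX
_XXX_X_XX_X_XX_XXX_X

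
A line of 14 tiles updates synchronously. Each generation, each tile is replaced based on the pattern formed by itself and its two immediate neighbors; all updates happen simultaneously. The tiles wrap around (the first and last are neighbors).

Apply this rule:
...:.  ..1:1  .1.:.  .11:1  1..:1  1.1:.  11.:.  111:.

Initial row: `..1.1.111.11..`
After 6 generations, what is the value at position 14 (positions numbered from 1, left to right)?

.

.1....1...1.1.
1.1..1.1.1...1
...11.....1.11
1.11.1...1..1.
..1...1.1.11..
.1.1.1....1.1.
position 14 holds .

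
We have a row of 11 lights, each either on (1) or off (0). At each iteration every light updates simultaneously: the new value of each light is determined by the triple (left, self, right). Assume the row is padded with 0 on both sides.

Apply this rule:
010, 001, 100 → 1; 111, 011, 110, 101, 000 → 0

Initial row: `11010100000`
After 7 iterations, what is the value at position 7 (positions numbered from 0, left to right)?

0

iteration 1: 00010110000
iteration 2: 00110001000
iteration 3: 01001011100
iteration 4: 11111000010
iteration 5: 00000100111
iteration 6: 00001111000
iteration 7: 00010000100
position 7 holds 0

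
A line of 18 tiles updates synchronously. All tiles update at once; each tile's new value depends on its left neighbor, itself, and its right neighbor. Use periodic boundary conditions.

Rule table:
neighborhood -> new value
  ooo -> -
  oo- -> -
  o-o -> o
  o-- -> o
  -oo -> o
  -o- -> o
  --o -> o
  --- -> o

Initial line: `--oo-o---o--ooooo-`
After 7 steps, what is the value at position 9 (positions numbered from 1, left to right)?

step 1: ooo-ooooooooo----o
step 2: ---oo--------ooooo
step 3: oooo-ooooooooo----
step 4: o---oo--------oooo
step 5: -oooo-ooooooooo---
step 6: oo---oo--------ooo
step 7: --oooo-ooooooooo--
position 9 holds o

o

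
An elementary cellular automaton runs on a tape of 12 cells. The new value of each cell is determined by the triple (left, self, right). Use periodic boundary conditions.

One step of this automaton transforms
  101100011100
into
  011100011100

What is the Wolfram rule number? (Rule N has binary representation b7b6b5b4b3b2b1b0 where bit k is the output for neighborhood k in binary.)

232

position 8: 111 → 1  (bit 7 = 1)
position 3: 110 → 1  (bit 6 = 1)
position 1: 101 → 1  (bit 5 = 1)
position 4: 100 → 0  (bit 4 = 0)
position 2: 011 → 1  (bit 3 = 1)
position 0: 010 → 0  (bit 2 = 0)
position 6: 001 → 0  (bit 1 = 0)
position 5: 000 → 0  (bit 0 = 0)
bits b7..b0 = 11101000 = 232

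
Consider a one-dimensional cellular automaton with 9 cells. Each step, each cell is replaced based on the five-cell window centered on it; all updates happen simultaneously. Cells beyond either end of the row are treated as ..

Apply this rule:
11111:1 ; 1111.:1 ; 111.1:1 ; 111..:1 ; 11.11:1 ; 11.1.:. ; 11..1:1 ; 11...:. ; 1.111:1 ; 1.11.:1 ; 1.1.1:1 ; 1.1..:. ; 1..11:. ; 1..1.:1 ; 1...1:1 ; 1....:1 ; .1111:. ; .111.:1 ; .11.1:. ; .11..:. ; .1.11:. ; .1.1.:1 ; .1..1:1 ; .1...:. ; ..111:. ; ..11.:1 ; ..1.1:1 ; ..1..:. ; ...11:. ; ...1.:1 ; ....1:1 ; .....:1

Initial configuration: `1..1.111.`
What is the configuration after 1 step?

.111.111.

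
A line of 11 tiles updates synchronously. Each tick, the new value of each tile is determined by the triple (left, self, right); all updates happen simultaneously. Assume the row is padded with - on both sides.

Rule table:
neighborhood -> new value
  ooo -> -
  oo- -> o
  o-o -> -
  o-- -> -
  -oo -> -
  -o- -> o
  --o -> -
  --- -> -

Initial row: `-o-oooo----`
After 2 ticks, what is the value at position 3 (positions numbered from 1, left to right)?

-

tick 1: -o----o----
tick 2: -o----o----
position 3 holds -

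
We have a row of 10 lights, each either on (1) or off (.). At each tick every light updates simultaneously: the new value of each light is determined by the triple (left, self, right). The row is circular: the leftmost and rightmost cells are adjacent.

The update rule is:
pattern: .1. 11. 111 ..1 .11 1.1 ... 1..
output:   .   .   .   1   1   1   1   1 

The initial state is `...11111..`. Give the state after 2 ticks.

1111....11
....11111.

....11111.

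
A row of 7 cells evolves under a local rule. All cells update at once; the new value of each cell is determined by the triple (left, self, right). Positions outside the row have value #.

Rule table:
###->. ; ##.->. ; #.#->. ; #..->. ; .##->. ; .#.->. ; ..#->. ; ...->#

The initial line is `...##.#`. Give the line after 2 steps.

...###.

step 1: .#.....
step 2: ...###.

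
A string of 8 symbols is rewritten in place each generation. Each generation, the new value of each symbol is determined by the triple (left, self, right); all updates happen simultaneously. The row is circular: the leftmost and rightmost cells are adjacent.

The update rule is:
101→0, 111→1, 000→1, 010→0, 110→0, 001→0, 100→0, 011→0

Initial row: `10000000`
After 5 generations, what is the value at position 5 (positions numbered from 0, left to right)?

generation 1: 00111110
generation 2: 10011100
generation 3: 00001000
generation 4: 11100011
generation 5: 11001001
position 5 holds 0

0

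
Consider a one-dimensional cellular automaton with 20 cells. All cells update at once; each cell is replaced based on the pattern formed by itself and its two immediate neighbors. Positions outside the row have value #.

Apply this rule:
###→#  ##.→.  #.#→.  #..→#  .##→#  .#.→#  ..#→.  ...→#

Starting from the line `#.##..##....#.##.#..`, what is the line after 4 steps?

..#.#.#.###.#.#..##.
#.#.#.#.##..#.##.#..
..#.#.#.#.#.#.#..##.
#.#.#.#.#.#.#.##.#..

#.#.#.#.#.#.#.##.#..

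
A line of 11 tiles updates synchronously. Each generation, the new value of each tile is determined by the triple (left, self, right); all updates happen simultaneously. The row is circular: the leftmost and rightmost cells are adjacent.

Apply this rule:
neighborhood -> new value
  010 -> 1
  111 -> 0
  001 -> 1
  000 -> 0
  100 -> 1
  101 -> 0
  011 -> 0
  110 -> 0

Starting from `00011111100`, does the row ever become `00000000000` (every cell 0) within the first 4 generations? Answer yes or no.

generation 1: 00100000010
generation 2: 01110000111
generation 3: 00001001000
generation 4: 00011111100
generation 4 is 00011111100, still not uniform 0

no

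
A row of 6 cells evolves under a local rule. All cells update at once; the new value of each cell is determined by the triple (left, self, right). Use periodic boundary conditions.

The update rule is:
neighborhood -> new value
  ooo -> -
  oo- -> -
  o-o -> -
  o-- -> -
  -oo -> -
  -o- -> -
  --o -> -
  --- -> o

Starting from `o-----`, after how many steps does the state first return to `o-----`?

2

step 1: --ooo-
step 2: o-----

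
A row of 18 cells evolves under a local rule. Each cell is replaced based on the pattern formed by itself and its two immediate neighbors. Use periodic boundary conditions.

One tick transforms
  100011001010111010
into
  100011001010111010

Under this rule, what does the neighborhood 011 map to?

1

At position 4 the neighborhood is 011; the next row has 1 there.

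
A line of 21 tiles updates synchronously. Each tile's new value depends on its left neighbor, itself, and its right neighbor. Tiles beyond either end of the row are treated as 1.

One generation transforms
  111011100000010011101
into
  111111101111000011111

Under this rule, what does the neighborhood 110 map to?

At position 2 the neighborhood is 110; the next row has 1 there.

1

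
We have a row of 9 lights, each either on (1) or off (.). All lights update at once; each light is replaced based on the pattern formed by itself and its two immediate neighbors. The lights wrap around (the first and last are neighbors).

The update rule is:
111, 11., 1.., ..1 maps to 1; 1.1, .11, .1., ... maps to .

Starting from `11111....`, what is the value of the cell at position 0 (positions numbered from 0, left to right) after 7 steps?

1

step 1: .11111..1
step 2: ..111111.
step 3: .1.111111
step 4: ....11111
step 5: 1..1.1111
step 6: 111...111
step 7: 1111.1.11
position 0 holds 1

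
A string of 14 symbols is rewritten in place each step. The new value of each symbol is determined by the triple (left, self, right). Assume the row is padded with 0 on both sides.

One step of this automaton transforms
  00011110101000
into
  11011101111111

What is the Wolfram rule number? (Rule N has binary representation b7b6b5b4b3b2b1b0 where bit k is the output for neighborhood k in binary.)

189

position 4: 111 → 1  (bit 7 = 1)
position 6: 110 → 0  (bit 6 = 0)
position 7: 101 → 1  (bit 5 = 1)
position 11: 100 → 1  (bit 4 = 1)
position 3: 011 → 1  (bit 3 = 1)
position 8: 010 → 1  (bit 2 = 1)
position 2: 001 → 0  (bit 1 = 0)
position 0: 000 → 1  (bit 0 = 1)
bits b7..b0 = 10111101 = 189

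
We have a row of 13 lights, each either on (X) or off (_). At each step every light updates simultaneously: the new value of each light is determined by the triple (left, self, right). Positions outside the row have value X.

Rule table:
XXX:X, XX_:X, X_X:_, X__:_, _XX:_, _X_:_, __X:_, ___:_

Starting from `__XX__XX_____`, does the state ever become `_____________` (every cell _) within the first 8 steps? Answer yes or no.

step 1: ___X___X_____
step 2: _____________
all cells are _ at step 2

yes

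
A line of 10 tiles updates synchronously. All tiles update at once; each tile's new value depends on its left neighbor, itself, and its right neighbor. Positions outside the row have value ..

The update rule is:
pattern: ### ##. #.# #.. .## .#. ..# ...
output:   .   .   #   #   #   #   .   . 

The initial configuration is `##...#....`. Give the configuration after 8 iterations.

##...#..##

iteration 1: #.#..##...
iteration 2: ####.#.#..
iteration 3: #...#####.
iteration 4: ##..#....#
iteration 5: #.#.##...#
iteration 6: #####.#..#
iteration 7: #....###.#
iteration 8: ##...#..##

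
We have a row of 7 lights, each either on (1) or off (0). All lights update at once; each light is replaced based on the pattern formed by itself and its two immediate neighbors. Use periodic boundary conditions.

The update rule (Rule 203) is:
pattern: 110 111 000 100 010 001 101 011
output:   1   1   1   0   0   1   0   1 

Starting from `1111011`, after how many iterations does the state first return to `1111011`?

1

1111011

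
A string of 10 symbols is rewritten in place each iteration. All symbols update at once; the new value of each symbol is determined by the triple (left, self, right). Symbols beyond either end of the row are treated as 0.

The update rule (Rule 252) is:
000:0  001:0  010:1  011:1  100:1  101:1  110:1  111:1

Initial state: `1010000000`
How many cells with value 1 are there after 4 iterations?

7

1111000000
1111100000
1111110000
1111111000
count of 1: 7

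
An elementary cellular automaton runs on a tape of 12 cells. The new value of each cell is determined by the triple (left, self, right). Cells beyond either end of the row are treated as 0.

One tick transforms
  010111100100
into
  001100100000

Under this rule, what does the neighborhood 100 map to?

At position 7 the neighborhood is 100; the next row has 0 there.

0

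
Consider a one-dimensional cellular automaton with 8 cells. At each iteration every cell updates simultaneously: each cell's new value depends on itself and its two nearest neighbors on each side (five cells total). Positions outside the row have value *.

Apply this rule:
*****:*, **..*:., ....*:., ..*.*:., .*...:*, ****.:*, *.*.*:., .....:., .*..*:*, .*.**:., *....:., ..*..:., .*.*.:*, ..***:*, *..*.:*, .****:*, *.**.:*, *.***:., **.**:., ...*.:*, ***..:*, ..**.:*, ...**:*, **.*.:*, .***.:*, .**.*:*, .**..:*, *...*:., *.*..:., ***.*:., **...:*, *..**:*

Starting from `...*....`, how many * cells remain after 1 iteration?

4

iteration 1: *.*.*..*
count of *: 4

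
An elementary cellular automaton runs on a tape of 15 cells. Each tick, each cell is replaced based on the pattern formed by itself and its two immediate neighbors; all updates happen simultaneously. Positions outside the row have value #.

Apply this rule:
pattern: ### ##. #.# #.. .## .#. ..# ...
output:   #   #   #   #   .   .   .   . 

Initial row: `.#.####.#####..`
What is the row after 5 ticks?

#.#.####.#####.
##.#.####.#####
###.#.####.####
####.#.####.###
#####.#.####.##

#####.#.####.##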